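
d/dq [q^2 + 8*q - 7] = 2*q + 8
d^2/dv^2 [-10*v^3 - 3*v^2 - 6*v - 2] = -60*v - 6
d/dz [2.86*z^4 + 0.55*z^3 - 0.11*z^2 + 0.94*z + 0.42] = 11.44*z^3 + 1.65*z^2 - 0.22*z + 0.94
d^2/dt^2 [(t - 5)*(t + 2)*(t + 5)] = 6*t + 4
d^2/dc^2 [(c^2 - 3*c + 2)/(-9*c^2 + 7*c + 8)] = 12*(30*c^3 - 117*c^2 + 171*c - 79)/(729*c^6 - 1701*c^5 - 621*c^4 + 2681*c^3 + 552*c^2 - 1344*c - 512)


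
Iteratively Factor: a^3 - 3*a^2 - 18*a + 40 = (a + 4)*(a^2 - 7*a + 10) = (a - 5)*(a + 4)*(a - 2)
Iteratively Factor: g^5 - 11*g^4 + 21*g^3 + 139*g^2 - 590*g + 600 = (g - 2)*(g^4 - 9*g^3 + 3*g^2 + 145*g - 300) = (g - 5)*(g - 2)*(g^3 - 4*g^2 - 17*g + 60) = (g - 5)^2*(g - 2)*(g^2 + g - 12) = (g - 5)^2*(g - 2)*(g + 4)*(g - 3)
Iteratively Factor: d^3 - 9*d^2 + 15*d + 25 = (d - 5)*(d^2 - 4*d - 5) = (d - 5)*(d + 1)*(d - 5)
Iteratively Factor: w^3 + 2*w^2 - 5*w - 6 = (w + 3)*(w^2 - w - 2) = (w - 2)*(w + 3)*(w + 1)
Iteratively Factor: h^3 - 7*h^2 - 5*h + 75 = (h - 5)*(h^2 - 2*h - 15) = (h - 5)*(h + 3)*(h - 5)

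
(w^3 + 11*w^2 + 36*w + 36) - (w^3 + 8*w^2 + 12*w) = 3*w^2 + 24*w + 36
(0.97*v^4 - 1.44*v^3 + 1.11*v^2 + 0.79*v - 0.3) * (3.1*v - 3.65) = 3.007*v^5 - 8.0045*v^4 + 8.697*v^3 - 1.6025*v^2 - 3.8135*v + 1.095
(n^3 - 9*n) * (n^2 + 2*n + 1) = n^5 + 2*n^4 - 8*n^3 - 18*n^2 - 9*n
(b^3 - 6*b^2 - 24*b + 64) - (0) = b^3 - 6*b^2 - 24*b + 64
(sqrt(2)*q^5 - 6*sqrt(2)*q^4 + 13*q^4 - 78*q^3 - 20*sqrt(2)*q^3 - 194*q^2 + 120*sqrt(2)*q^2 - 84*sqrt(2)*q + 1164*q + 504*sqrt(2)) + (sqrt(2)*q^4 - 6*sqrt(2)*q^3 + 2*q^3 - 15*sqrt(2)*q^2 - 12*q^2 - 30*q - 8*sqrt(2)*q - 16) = sqrt(2)*q^5 - 5*sqrt(2)*q^4 + 13*q^4 - 76*q^3 - 26*sqrt(2)*q^3 - 206*q^2 + 105*sqrt(2)*q^2 - 92*sqrt(2)*q + 1134*q - 16 + 504*sqrt(2)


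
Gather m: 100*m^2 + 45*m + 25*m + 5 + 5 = 100*m^2 + 70*m + 10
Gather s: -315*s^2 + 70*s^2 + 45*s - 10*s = -245*s^2 + 35*s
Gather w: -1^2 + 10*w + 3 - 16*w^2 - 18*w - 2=-16*w^2 - 8*w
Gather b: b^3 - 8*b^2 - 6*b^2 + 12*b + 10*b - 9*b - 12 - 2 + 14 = b^3 - 14*b^2 + 13*b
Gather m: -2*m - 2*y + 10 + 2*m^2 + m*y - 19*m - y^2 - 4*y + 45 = 2*m^2 + m*(y - 21) - y^2 - 6*y + 55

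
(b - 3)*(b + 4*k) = b^2 + 4*b*k - 3*b - 12*k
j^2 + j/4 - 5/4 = (j - 1)*(j + 5/4)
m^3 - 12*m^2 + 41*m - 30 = (m - 6)*(m - 5)*(m - 1)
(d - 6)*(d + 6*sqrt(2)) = d^2 - 6*d + 6*sqrt(2)*d - 36*sqrt(2)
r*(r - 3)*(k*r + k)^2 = k^2*r^4 - k^2*r^3 - 5*k^2*r^2 - 3*k^2*r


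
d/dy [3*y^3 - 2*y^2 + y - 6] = 9*y^2 - 4*y + 1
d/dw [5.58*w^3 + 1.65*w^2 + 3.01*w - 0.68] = 16.74*w^2 + 3.3*w + 3.01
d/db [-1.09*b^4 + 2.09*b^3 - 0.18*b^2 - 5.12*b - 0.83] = -4.36*b^3 + 6.27*b^2 - 0.36*b - 5.12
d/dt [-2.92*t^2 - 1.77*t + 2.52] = -5.84*t - 1.77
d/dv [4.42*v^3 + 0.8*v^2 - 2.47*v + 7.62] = 13.26*v^2 + 1.6*v - 2.47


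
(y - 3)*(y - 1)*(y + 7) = y^3 + 3*y^2 - 25*y + 21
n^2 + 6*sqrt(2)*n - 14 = (n - sqrt(2))*(n + 7*sqrt(2))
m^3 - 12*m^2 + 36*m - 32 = (m - 8)*(m - 2)^2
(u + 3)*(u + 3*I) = u^2 + 3*u + 3*I*u + 9*I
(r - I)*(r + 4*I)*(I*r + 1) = I*r^3 - 2*r^2 + 7*I*r + 4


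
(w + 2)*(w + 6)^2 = w^3 + 14*w^2 + 60*w + 72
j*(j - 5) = j^2 - 5*j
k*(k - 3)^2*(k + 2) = k^4 - 4*k^3 - 3*k^2 + 18*k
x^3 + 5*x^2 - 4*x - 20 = (x - 2)*(x + 2)*(x + 5)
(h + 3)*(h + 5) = h^2 + 8*h + 15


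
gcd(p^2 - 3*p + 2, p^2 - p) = p - 1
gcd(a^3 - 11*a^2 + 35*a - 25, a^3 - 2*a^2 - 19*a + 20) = a^2 - 6*a + 5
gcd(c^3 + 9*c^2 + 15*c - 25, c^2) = 1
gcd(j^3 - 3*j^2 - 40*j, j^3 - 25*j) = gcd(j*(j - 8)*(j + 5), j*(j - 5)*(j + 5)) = j^2 + 5*j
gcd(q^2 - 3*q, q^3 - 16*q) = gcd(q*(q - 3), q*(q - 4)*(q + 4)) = q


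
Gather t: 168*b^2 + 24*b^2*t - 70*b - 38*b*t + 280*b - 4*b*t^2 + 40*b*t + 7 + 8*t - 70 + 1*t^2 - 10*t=168*b^2 + 210*b + t^2*(1 - 4*b) + t*(24*b^2 + 2*b - 2) - 63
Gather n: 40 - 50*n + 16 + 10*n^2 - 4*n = 10*n^2 - 54*n + 56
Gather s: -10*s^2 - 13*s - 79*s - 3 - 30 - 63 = -10*s^2 - 92*s - 96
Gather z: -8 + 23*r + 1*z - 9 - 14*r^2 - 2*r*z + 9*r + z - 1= -14*r^2 + 32*r + z*(2 - 2*r) - 18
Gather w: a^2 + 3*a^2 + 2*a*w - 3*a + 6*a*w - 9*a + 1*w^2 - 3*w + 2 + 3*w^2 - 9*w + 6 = 4*a^2 - 12*a + 4*w^2 + w*(8*a - 12) + 8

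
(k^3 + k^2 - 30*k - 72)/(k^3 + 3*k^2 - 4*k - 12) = (k^2 - 2*k - 24)/(k^2 - 4)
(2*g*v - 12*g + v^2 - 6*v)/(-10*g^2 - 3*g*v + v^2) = (v - 6)/(-5*g + v)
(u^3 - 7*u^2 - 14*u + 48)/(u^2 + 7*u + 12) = (u^2 - 10*u + 16)/(u + 4)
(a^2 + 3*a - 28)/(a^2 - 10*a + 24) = (a + 7)/(a - 6)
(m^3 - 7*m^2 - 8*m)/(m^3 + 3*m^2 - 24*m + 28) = m*(m^2 - 7*m - 8)/(m^3 + 3*m^2 - 24*m + 28)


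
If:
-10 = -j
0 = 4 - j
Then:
No Solution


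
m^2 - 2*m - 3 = (m - 3)*(m + 1)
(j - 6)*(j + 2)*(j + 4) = j^3 - 28*j - 48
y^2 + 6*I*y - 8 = (y + 2*I)*(y + 4*I)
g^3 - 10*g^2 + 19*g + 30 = (g - 6)*(g - 5)*(g + 1)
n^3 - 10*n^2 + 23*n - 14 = (n - 7)*(n - 2)*(n - 1)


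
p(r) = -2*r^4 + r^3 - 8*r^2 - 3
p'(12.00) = -13584.00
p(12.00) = -40899.00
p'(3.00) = -237.00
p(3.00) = -210.00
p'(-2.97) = 283.57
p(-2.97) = -255.38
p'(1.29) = -32.82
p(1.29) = -19.70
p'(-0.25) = 4.31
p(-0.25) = -3.52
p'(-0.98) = 26.09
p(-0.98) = -13.47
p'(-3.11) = 319.42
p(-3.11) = -297.56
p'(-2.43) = 171.39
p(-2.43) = -134.32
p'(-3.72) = 512.87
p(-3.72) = -548.19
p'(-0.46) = 8.77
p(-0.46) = -4.88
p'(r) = -8*r^3 + 3*r^2 - 16*r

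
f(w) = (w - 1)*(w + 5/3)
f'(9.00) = 18.67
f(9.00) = 85.33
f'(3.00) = 6.67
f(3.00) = 9.33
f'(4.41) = 9.49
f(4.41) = 20.72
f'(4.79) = 10.25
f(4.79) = 24.47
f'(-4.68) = -8.69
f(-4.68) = 17.12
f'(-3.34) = -6.01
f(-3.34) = 7.26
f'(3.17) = 7.01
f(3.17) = 10.50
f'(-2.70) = -4.73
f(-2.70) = 3.82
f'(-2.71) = -4.75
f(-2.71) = 3.87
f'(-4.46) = -8.25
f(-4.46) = 15.25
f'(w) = 2*w + 2/3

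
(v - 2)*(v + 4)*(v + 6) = v^3 + 8*v^2 + 4*v - 48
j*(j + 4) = j^2 + 4*j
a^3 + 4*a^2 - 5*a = a*(a - 1)*(a + 5)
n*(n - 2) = n^2 - 2*n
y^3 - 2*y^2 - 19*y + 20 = (y - 5)*(y - 1)*(y + 4)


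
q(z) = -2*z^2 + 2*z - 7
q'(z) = 2 - 4*z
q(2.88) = -17.83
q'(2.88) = -9.52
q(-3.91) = -45.40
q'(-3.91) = 17.64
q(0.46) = -6.50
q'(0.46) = 0.16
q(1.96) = -10.76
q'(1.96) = -5.84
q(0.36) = -6.54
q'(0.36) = 0.56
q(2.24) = -12.56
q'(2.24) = -6.96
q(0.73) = -6.61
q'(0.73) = -0.92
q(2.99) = -18.90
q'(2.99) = -9.96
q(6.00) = -67.00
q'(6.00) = -22.00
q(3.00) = -19.00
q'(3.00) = -10.00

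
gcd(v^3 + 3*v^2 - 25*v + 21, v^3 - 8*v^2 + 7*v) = v - 1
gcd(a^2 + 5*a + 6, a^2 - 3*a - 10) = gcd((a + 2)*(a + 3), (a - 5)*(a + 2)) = a + 2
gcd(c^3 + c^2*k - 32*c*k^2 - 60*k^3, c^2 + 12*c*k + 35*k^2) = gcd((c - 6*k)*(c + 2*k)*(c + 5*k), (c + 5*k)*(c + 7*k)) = c + 5*k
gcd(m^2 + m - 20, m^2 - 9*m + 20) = m - 4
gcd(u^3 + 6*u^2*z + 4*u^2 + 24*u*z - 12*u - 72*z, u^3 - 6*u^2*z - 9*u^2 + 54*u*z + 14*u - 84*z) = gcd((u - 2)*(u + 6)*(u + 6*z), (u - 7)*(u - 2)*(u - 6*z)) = u - 2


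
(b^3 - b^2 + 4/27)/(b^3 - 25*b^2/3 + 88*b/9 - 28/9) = (b + 1/3)/(b - 7)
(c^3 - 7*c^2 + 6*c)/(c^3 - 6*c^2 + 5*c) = (c - 6)/(c - 5)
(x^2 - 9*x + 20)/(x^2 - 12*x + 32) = (x - 5)/(x - 8)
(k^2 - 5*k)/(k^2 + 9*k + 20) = k*(k - 5)/(k^2 + 9*k + 20)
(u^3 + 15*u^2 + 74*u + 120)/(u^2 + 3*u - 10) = (u^2 + 10*u + 24)/(u - 2)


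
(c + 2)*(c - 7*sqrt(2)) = c^2 - 7*sqrt(2)*c + 2*c - 14*sqrt(2)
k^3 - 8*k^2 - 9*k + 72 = (k - 8)*(k - 3)*(k + 3)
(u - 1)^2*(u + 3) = u^3 + u^2 - 5*u + 3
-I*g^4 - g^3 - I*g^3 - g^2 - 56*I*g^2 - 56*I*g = g*(g - 8*I)*(g + 7*I)*(-I*g - I)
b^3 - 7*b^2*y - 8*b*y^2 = b*(b - 8*y)*(b + y)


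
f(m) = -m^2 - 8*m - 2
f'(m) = -2*m - 8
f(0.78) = -8.85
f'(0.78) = -9.56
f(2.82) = -32.51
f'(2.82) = -13.64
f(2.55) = -28.90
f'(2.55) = -13.10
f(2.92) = -33.89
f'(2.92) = -13.84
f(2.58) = -29.30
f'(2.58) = -13.16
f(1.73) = -18.83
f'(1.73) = -11.46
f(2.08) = -22.97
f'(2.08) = -12.16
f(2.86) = -33.06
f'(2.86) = -13.72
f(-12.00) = -50.00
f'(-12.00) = 16.00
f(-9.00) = -11.00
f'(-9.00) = 10.00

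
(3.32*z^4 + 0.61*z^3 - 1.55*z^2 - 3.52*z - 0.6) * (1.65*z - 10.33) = 5.478*z^5 - 33.2891*z^4 - 8.8588*z^3 + 10.2035*z^2 + 35.3716*z + 6.198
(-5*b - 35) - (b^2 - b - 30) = -b^2 - 4*b - 5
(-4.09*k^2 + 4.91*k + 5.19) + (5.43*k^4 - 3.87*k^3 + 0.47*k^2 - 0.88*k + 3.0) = 5.43*k^4 - 3.87*k^3 - 3.62*k^2 + 4.03*k + 8.19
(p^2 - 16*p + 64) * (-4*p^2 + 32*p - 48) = -4*p^4 + 96*p^3 - 816*p^2 + 2816*p - 3072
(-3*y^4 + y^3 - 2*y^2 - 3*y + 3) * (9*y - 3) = -27*y^5 + 18*y^4 - 21*y^3 - 21*y^2 + 36*y - 9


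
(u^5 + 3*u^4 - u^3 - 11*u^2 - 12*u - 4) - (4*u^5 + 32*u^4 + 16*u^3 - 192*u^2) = -3*u^5 - 29*u^4 - 17*u^3 + 181*u^2 - 12*u - 4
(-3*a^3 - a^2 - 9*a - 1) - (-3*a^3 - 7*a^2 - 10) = 6*a^2 - 9*a + 9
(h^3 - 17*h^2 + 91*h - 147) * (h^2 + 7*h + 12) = h^5 - 10*h^4 - 16*h^3 + 286*h^2 + 63*h - 1764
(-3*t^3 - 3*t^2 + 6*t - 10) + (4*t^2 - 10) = -3*t^3 + t^2 + 6*t - 20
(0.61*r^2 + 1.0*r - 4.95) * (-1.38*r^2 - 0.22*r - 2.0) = -0.8418*r^4 - 1.5142*r^3 + 5.391*r^2 - 0.911*r + 9.9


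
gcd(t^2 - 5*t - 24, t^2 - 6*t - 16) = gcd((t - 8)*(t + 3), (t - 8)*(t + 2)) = t - 8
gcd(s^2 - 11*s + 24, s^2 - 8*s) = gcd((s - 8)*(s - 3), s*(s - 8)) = s - 8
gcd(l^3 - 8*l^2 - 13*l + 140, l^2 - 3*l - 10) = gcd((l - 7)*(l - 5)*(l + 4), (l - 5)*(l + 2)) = l - 5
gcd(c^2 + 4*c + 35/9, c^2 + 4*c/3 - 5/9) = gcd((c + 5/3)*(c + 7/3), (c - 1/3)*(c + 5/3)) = c + 5/3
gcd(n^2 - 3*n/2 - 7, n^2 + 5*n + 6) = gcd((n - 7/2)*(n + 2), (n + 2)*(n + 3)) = n + 2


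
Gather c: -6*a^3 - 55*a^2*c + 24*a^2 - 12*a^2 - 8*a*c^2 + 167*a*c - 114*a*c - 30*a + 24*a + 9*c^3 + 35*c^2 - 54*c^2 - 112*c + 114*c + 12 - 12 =-6*a^3 + 12*a^2 - 6*a + 9*c^3 + c^2*(-8*a - 19) + c*(-55*a^2 + 53*a + 2)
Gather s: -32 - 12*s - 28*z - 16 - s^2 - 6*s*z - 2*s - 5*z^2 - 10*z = -s^2 + s*(-6*z - 14) - 5*z^2 - 38*z - 48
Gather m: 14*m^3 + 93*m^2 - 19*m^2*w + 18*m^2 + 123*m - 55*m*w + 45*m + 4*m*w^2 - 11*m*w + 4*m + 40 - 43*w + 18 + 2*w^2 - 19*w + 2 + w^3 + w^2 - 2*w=14*m^3 + m^2*(111 - 19*w) + m*(4*w^2 - 66*w + 172) + w^3 + 3*w^2 - 64*w + 60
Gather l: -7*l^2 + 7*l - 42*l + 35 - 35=-7*l^2 - 35*l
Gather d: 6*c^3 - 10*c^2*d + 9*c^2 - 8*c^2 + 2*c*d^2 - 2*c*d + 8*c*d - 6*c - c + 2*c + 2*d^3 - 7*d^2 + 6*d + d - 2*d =6*c^3 + c^2 - 5*c + 2*d^3 + d^2*(2*c - 7) + d*(-10*c^2 + 6*c + 5)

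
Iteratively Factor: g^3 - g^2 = (g)*(g^2 - g) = g*(g - 1)*(g)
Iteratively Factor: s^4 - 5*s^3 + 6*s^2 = (s - 3)*(s^3 - 2*s^2) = s*(s - 3)*(s^2 - 2*s) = s*(s - 3)*(s - 2)*(s)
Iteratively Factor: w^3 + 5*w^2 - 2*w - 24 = (w + 3)*(w^2 + 2*w - 8) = (w + 3)*(w + 4)*(w - 2)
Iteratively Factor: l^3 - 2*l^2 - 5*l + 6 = (l - 1)*(l^2 - l - 6) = (l - 1)*(l + 2)*(l - 3)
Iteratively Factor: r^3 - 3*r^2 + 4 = (r + 1)*(r^2 - 4*r + 4) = (r - 2)*(r + 1)*(r - 2)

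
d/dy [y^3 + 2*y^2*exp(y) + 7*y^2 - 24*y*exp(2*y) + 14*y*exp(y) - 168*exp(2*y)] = 2*y^2*exp(y) + 3*y^2 - 48*y*exp(2*y) + 18*y*exp(y) + 14*y - 360*exp(2*y) + 14*exp(y)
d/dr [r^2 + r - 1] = 2*r + 1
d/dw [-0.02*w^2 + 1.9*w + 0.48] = 1.9 - 0.04*w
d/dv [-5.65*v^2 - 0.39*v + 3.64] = -11.3*v - 0.39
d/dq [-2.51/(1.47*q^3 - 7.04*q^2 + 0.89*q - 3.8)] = (11.0691*q^2 - 35.3408*q + 2.2339)/(1.47*q^3 - 7.04*q^2 + 0.89*q - 3.8)^2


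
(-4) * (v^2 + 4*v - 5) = -4*v^2 - 16*v + 20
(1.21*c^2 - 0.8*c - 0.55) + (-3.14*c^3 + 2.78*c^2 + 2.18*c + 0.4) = -3.14*c^3 + 3.99*c^2 + 1.38*c - 0.15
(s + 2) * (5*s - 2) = 5*s^2 + 8*s - 4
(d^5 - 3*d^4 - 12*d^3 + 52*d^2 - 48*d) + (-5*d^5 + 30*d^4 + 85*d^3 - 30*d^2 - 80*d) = -4*d^5 + 27*d^4 + 73*d^3 + 22*d^2 - 128*d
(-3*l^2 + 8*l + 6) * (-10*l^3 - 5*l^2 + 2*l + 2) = 30*l^5 - 65*l^4 - 106*l^3 - 20*l^2 + 28*l + 12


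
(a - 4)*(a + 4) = a^2 - 16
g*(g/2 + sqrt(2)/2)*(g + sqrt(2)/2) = g^3/2 + 3*sqrt(2)*g^2/4 + g/2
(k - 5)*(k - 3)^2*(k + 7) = k^4 - 4*k^3 - 38*k^2 + 228*k - 315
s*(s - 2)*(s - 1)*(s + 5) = s^4 + 2*s^3 - 13*s^2 + 10*s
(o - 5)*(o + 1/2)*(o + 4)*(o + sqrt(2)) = o^4 - o^3/2 + sqrt(2)*o^3 - 41*o^2/2 - sqrt(2)*o^2/2 - 41*sqrt(2)*o/2 - 10*o - 10*sqrt(2)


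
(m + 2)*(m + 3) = m^2 + 5*m + 6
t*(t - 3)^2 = t^3 - 6*t^2 + 9*t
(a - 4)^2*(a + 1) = a^3 - 7*a^2 + 8*a + 16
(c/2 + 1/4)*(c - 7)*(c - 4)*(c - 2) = c^4/2 - 25*c^3/4 + 87*c^2/4 - 31*c/2 - 14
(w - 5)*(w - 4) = w^2 - 9*w + 20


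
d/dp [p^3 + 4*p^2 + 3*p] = 3*p^2 + 8*p + 3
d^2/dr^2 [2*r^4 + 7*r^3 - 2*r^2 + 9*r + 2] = 24*r^2 + 42*r - 4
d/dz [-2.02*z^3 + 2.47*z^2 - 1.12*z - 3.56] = -6.06*z^2 + 4.94*z - 1.12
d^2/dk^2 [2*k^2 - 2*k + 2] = 4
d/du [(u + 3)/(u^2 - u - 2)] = (u^2 - u - (u + 3)*(2*u - 1) - 2)/(-u^2 + u + 2)^2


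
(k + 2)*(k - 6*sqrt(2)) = k^2 - 6*sqrt(2)*k + 2*k - 12*sqrt(2)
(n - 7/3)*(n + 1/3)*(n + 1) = n^3 - n^2 - 25*n/9 - 7/9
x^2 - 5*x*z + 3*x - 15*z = (x + 3)*(x - 5*z)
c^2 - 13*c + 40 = (c - 8)*(c - 5)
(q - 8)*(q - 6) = q^2 - 14*q + 48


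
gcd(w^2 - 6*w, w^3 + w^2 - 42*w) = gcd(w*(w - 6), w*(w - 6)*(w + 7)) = w^2 - 6*w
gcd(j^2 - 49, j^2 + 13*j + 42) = j + 7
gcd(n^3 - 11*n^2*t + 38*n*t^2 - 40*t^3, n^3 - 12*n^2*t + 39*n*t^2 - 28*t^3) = -n + 4*t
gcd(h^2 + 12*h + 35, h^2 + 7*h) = h + 7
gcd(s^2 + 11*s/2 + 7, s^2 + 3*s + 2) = s + 2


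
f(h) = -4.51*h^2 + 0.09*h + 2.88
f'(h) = 0.09 - 9.02*h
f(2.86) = -33.75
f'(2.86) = -25.71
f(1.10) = -2.48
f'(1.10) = -9.83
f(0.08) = 2.86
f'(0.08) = -0.63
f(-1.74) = -10.93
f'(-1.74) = 15.78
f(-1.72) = -10.62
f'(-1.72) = 15.60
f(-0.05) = 2.86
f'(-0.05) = 0.54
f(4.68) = -95.48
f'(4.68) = -42.12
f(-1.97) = -14.80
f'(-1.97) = 17.86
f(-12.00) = -647.64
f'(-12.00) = 108.33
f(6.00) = -158.94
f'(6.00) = -54.03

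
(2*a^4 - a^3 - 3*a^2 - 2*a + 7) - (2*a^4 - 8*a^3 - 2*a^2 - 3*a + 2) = 7*a^3 - a^2 + a + 5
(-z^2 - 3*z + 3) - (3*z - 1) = -z^2 - 6*z + 4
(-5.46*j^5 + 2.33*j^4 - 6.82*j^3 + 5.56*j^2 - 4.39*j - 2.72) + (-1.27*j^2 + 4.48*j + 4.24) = -5.46*j^5 + 2.33*j^4 - 6.82*j^3 + 4.29*j^2 + 0.0900000000000007*j + 1.52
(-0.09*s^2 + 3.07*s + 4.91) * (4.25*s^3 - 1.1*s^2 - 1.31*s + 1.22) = -0.3825*s^5 + 13.1465*s^4 + 17.6084*s^3 - 9.5325*s^2 - 2.6867*s + 5.9902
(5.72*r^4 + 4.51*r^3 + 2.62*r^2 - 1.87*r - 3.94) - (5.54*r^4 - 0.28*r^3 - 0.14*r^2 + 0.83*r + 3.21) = 0.18*r^4 + 4.79*r^3 + 2.76*r^2 - 2.7*r - 7.15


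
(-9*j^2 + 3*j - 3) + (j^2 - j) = -8*j^2 + 2*j - 3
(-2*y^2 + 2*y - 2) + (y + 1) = -2*y^2 + 3*y - 1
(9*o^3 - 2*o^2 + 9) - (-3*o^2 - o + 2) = 9*o^3 + o^2 + o + 7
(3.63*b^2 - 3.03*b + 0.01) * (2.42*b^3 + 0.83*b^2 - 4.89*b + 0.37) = 8.7846*b^5 - 4.3197*b^4 - 20.2414*b^3 + 16.1681*b^2 - 1.17*b + 0.0037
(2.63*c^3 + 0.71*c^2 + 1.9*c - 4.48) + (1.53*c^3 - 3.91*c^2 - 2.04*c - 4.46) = 4.16*c^3 - 3.2*c^2 - 0.14*c - 8.94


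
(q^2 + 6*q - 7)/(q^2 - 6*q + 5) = (q + 7)/(q - 5)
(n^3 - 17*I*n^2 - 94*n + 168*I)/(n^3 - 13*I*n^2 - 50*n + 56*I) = (n - 6*I)/(n - 2*I)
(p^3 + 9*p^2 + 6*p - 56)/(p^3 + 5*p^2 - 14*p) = (p + 4)/p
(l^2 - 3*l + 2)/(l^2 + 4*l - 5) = (l - 2)/(l + 5)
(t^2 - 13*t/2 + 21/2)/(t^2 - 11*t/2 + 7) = (t - 3)/(t - 2)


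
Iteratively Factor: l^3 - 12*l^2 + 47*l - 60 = (l - 4)*(l^2 - 8*l + 15) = (l - 4)*(l - 3)*(l - 5)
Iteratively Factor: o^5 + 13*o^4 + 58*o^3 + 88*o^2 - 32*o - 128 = (o + 4)*(o^4 + 9*o^3 + 22*o^2 - 32) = (o + 4)^2*(o^3 + 5*o^2 + 2*o - 8) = (o + 4)^3*(o^2 + o - 2) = (o + 2)*(o + 4)^3*(o - 1)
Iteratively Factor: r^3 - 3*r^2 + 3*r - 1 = (r - 1)*(r^2 - 2*r + 1) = (r - 1)^2*(r - 1)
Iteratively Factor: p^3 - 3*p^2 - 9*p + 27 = (p + 3)*(p^2 - 6*p + 9) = (p - 3)*(p + 3)*(p - 3)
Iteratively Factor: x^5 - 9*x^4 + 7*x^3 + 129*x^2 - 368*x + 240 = (x - 3)*(x^4 - 6*x^3 - 11*x^2 + 96*x - 80) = (x - 3)*(x - 1)*(x^3 - 5*x^2 - 16*x + 80) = (x - 3)*(x - 1)*(x + 4)*(x^2 - 9*x + 20) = (x - 4)*(x - 3)*(x - 1)*(x + 4)*(x - 5)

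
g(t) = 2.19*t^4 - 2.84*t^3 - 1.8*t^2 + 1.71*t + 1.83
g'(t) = 8.76*t^3 - 8.52*t^2 - 3.6*t + 1.71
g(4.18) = 438.68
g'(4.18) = 477.58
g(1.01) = 1.07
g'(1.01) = -1.59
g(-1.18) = 6.22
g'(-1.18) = -20.30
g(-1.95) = 44.37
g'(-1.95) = -88.62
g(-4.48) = 1095.58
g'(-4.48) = -940.82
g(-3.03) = 243.72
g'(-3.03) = -309.29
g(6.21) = 2519.85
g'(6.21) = 1748.66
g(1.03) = 1.04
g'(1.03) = -1.46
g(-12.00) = 50041.47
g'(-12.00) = -16319.25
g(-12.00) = 50041.47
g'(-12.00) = -16319.25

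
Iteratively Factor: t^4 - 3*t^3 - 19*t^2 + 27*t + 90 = (t + 3)*(t^3 - 6*t^2 - t + 30) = (t - 5)*(t + 3)*(t^2 - t - 6) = (t - 5)*(t - 3)*(t + 3)*(t + 2)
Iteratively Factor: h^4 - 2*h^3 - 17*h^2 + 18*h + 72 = (h + 3)*(h^3 - 5*h^2 - 2*h + 24) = (h - 4)*(h + 3)*(h^2 - h - 6) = (h - 4)*(h + 2)*(h + 3)*(h - 3)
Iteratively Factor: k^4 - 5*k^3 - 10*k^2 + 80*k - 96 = (k - 4)*(k^3 - k^2 - 14*k + 24) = (k - 4)*(k - 3)*(k^2 + 2*k - 8) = (k - 4)*(k - 3)*(k + 4)*(k - 2)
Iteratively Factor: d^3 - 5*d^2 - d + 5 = (d + 1)*(d^2 - 6*d + 5) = (d - 1)*(d + 1)*(d - 5)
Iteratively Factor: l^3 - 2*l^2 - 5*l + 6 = (l - 1)*(l^2 - l - 6) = (l - 3)*(l - 1)*(l + 2)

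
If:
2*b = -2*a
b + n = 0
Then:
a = n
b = -n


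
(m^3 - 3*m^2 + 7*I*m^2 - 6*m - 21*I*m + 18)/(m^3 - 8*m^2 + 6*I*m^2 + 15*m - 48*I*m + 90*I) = (m + I)/(m - 5)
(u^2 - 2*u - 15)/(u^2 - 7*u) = (u^2 - 2*u - 15)/(u*(u - 7))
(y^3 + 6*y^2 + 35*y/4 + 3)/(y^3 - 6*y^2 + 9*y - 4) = (y^3 + 6*y^2 + 35*y/4 + 3)/(y^3 - 6*y^2 + 9*y - 4)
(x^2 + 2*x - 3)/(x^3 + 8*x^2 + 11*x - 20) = (x + 3)/(x^2 + 9*x + 20)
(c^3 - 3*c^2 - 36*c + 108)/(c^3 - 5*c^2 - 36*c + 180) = (c - 3)/(c - 5)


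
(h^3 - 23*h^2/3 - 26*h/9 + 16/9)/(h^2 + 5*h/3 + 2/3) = (3*h^2 - 25*h + 8)/(3*(h + 1))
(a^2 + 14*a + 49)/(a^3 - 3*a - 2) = (a^2 + 14*a + 49)/(a^3 - 3*a - 2)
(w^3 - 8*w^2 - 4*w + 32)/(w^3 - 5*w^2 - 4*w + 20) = (w - 8)/(w - 5)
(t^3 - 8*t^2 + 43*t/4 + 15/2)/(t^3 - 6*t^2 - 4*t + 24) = (t^2 - 2*t - 5/4)/(t^2 - 4)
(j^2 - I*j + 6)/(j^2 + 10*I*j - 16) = (j - 3*I)/(j + 8*I)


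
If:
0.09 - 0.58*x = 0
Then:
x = 0.16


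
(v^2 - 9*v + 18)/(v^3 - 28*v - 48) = (v - 3)/(v^2 + 6*v + 8)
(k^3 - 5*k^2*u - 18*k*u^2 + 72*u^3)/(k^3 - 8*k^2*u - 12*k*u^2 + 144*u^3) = (-k + 3*u)/(-k + 6*u)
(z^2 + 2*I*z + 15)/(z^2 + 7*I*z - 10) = (z - 3*I)/(z + 2*I)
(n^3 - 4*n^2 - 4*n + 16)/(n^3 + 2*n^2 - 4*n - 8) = (n - 4)/(n + 2)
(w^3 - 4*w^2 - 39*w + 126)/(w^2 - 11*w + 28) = (w^2 + 3*w - 18)/(w - 4)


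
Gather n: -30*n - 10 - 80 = -30*n - 90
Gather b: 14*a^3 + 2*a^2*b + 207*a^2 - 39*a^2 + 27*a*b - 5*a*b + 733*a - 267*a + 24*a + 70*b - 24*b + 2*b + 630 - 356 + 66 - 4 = 14*a^3 + 168*a^2 + 490*a + b*(2*a^2 + 22*a + 48) + 336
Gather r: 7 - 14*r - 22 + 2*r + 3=-12*r - 12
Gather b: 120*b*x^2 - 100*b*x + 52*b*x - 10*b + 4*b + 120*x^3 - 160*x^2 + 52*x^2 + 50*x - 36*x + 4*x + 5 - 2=b*(120*x^2 - 48*x - 6) + 120*x^3 - 108*x^2 + 18*x + 3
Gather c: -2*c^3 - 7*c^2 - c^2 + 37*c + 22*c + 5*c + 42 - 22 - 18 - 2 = -2*c^3 - 8*c^2 + 64*c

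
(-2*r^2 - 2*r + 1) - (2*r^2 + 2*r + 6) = -4*r^2 - 4*r - 5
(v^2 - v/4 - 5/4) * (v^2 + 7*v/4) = v^4 + 3*v^3/2 - 27*v^2/16 - 35*v/16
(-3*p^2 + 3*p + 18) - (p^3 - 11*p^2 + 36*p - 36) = -p^3 + 8*p^2 - 33*p + 54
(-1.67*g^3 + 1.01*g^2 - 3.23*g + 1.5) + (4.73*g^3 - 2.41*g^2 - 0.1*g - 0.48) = 3.06*g^3 - 1.4*g^2 - 3.33*g + 1.02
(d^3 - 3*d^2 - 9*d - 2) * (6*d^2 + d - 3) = 6*d^5 - 17*d^4 - 60*d^3 - 12*d^2 + 25*d + 6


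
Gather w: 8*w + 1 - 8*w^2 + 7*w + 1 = -8*w^2 + 15*w + 2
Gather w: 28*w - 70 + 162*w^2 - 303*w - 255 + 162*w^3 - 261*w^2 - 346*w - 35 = 162*w^3 - 99*w^2 - 621*w - 360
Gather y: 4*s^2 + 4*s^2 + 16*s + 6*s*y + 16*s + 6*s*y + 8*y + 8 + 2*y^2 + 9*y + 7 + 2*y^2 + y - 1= 8*s^2 + 32*s + 4*y^2 + y*(12*s + 18) + 14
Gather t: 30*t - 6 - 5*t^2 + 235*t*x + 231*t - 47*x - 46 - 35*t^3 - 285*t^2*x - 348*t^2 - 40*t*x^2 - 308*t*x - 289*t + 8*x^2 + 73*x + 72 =-35*t^3 + t^2*(-285*x - 353) + t*(-40*x^2 - 73*x - 28) + 8*x^2 + 26*x + 20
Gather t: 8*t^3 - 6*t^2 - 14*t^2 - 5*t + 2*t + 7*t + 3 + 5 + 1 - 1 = 8*t^3 - 20*t^2 + 4*t + 8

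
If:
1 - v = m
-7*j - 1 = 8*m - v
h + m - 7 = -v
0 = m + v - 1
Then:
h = 6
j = 9*v/7 - 9/7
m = 1 - v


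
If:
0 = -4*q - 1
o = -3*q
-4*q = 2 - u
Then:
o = 3/4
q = -1/4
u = 1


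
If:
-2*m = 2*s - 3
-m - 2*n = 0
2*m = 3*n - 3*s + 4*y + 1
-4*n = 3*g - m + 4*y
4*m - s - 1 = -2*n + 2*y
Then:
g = -2/9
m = 17/15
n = -17/30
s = 11/30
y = 61/60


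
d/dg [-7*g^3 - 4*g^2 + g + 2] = -21*g^2 - 8*g + 1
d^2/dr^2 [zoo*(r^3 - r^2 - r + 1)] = zoo*(r + 1)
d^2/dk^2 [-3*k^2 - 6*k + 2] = -6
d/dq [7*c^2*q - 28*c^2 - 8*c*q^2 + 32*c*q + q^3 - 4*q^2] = 7*c^2 - 16*c*q + 32*c + 3*q^2 - 8*q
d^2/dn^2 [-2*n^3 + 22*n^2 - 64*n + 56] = 44 - 12*n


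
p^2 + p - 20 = (p - 4)*(p + 5)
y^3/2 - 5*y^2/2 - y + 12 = (y/2 + 1)*(y - 4)*(y - 3)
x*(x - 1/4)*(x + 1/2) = x^3 + x^2/4 - x/8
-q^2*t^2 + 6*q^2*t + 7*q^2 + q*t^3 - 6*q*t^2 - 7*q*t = (-q + t)*(t - 7)*(q*t + q)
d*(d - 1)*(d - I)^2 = d^4 - d^3 - 2*I*d^3 - d^2 + 2*I*d^2 + d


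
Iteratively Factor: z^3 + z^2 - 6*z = (z + 3)*(z^2 - 2*z) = z*(z + 3)*(z - 2)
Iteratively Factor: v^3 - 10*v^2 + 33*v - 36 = (v - 3)*(v^2 - 7*v + 12) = (v - 4)*(v - 3)*(v - 3)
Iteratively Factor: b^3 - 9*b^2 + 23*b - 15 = (b - 5)*(b^2 - 4*b + 3) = (b - 5)*(b - 1)*(b - 3)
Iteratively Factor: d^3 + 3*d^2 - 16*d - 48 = (d - 4)*(d^2 + 7*d + 12) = (d - 4)*(d + 4)*(d + 3)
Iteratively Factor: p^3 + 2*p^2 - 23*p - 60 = (p - 5)*(p^2 + 7*p + 12) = (p - 5)*(p + 4)*(p + 3)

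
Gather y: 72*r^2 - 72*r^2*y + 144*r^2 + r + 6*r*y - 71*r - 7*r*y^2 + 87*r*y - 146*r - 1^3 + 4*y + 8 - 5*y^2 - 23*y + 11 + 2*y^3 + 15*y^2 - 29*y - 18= 216*r^2 - 216*r + 2*y^3 + y^2*(10 - 7*r) + y*(-72*r^2 + 93*r - 48)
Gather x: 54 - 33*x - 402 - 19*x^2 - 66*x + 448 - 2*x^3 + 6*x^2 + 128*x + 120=-2*x^3 - 13*x^2 + 29*x + 220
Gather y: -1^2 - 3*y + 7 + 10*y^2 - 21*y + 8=10*y^2 - 24*y + 14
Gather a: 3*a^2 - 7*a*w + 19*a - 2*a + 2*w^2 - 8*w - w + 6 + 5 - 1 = 3*a^2 + a*(17 - 7*w) + 2*w^2 - 9*w + 10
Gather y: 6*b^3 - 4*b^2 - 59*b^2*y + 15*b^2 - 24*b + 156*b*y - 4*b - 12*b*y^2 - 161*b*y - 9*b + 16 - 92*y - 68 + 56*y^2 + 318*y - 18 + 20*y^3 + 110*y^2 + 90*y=6*b^3 + 11*b^2 - 37*b + 20*y^3 + y^2*(166 - 12*b) + y*(-59*b^2 - 5*b + 316) - 70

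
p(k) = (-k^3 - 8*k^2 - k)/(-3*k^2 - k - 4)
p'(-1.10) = -1.03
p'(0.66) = 1.54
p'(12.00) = 0.34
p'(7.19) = 0.37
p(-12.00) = -1.39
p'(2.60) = 0.63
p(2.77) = 2.87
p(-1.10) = 1.11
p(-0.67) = 0.56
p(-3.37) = 1.42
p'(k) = (6*k + 1)*(-k^3 - 8*k^2 - k)/(-3*k^2 - k - 4)^2 + (-3*k^2 - 16*k - 1)/(-3*k^2 - k - 4)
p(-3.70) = 1.33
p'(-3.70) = 0.27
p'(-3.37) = 0.24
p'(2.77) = 0.60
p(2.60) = 2.76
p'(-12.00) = 0.34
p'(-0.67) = -1.43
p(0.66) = 0.74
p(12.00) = 6.46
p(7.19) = 4.77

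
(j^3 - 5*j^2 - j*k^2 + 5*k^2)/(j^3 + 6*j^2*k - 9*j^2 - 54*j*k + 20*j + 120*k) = (j^2 - k^2)/(j^2 + 6*j*k - 4*j - 24*k)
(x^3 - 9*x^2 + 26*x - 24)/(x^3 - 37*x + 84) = (x - 2)/(x + 7)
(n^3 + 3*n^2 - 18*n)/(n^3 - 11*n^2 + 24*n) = (n + 6)/(n - 8)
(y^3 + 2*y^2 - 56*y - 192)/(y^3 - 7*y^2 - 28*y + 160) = (y^2 + 10*y + 24)/(y^2 + y - 20)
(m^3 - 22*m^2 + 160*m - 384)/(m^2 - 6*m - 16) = (m^2 - 14*m + 48)/(m + 2)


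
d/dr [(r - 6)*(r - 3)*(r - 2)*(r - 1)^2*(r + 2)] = 6*r^5 - 55*r^4 + 132*r^3 - 3*r^2 - 260*r + 180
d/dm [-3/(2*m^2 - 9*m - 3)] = 3*(4*m - 9)/(-2*m^2 + 9*m + 3)^2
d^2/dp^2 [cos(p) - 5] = -cos(p)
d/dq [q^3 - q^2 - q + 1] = 3*q^2 - 2*q - 1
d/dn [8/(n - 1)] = -8/(n - 1)^2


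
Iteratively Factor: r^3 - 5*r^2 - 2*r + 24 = (r + 2)*(r^2 - 7*r + 12) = (r - 4)*(r + 2)*(r - 3)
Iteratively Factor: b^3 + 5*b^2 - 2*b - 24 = (b + 3)*(b^2 + 2*b - 8) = (b + 3)*(b + 4)*(b - 2)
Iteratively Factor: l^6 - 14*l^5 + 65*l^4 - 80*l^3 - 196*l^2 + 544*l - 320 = (l - 2)*(l^5 - 12*l^4 + 41*l^3 + 2*l^2 - 192*l + 160) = (l - 4)*(l - 2)*(l^4 - 8*l^3 + 9*l^2 + 38*l - 40) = (l - 4)*(l - 2)*(l + 2)*(l^3 - 10*l^2 + 29*l - 20) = (l - 4)^2*(l - 2)*(l + 2)*(l^2 - 6*l + 5) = (l - 4)^2*(l - 2)*(l - 1)*(l + 2)*(l - 5)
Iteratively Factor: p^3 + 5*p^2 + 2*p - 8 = (p - 1)*(p^2 + 6*p + 8) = (p - 1)*(p + 4)*(p + 2)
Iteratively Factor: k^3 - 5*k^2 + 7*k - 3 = (k - 1)*(k^2 - 4*k + 3) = (k - 1)^2*(k - 3)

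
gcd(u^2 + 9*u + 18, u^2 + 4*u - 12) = u + 6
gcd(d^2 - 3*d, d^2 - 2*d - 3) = d - 3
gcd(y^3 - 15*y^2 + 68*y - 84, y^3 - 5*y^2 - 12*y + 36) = y^2 - 8*y + 12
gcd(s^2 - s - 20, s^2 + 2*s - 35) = s - 5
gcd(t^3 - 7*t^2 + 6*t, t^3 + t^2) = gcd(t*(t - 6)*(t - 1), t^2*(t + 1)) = t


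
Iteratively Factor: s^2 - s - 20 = (s - 5)*(s + 4)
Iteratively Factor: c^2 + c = (c + 1)*(c)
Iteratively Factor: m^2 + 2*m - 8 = (m + 4)*(m - 2)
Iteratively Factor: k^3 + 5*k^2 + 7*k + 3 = (k + 1)*(k^2 + 4*k + 3) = (k + 1)*(k + 3)*(k + 1)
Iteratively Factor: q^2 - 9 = (q + 3)*(q - 3)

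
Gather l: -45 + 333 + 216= 504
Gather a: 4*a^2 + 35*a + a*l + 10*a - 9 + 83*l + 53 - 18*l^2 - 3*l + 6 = 4*a^2 + a*(l + 45) - 18*l^2 + 80*l + 50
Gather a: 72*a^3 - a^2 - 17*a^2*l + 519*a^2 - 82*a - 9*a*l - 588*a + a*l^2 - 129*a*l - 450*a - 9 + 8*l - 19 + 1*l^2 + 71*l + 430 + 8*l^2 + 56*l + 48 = 72*a^3 + a^2*(518 - 17*l) + a*(l^2 - 138*l - 1120) + 9*l^2 + 135*l + 450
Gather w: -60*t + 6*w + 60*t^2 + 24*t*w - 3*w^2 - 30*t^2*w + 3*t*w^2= 60*t^2 - 60*t + w^2*(3*t - 3) + w*(-30*t^2 + 24*t + 6)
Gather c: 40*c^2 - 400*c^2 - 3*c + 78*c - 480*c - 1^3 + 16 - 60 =-360*c^2 - 405*c - 45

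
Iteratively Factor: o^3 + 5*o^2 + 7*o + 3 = (o + 3)*(o^2 + 2*o + 1) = (o + 1)*(o + 3)*(o + 1)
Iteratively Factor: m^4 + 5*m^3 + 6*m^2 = (m + 2)*(m^3 + 3*m^2) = m*(m + 2)*(m^2 + 3*m) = m*(m + 2)*(m + 3)*(m)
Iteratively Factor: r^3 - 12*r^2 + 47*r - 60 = (r - 4)*(r^2 - 8*r + 15) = (r - 5)*(r - 4)*(r - 3)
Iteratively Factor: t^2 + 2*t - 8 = (t + 4)*(t - 2)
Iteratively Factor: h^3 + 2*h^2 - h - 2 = (h - 1)*(h^2 + 3*h + 2) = (h - 1)*(h + 1)*(h + 2)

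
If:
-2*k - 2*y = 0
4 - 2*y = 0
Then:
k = -2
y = 2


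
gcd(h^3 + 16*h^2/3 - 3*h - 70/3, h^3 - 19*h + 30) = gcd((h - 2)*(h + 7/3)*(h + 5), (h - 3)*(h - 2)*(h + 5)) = h^2 + 3*h - 10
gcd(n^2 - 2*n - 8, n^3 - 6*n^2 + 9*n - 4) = n - 4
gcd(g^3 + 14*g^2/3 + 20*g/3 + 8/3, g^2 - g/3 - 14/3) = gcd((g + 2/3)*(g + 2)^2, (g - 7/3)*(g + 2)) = g + 2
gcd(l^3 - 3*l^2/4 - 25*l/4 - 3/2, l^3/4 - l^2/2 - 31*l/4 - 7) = 1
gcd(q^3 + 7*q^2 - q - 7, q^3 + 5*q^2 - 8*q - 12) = q + 1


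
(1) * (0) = 0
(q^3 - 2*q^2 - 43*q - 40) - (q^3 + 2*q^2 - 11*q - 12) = -4*q^2 - 32*q - 28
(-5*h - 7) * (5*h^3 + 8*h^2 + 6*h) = -25*h^4 - 75*h^3 - 86*h^2 - 42*h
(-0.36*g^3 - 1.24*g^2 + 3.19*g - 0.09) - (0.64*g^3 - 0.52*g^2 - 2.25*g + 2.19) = -1.0*g^3 - 0.72*g^2 + 5.44*g - 2.28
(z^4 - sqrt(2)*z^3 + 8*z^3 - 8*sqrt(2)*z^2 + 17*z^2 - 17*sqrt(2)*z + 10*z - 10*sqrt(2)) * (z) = z^5 - sqrt(2)*z^4 + 8*z^4 - 8*sqrt(2)*z^3 + 17*z^3 - 17*sqrt(2)*z^2 + 10*z^2 - 10*sqrt(2)*z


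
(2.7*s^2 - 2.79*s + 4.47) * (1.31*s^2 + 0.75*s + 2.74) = 3.537*s^4 - 1.6299*s^3 + 11.1612*s^2 - 4.2921*s + 12.2478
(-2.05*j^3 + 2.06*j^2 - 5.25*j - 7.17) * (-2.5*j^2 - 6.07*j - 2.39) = 5.125*j^5 + 7.2935*j^4 + 5.5203*j^3 + 44.8691*j^2 + 56.0694*j + 17.1363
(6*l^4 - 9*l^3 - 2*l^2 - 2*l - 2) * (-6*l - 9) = -36*l^5 + 93*l^3 + 30*l^2 + 30*l + 18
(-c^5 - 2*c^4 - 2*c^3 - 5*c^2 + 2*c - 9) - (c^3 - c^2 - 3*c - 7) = -c^5 - 2*c^4 - 3*c^3 - 4*c^2 + 5*c - 2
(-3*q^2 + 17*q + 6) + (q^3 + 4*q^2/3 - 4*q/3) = q^3 - 5*q^2/3 + 47*q/3 + 6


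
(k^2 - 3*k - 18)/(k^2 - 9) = (k - 6)/(k - 3)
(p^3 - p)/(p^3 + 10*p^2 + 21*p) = (p^2 - 1)/(p^2 + 10*p + 21)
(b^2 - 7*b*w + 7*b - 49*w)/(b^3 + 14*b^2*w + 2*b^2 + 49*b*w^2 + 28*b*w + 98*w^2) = (b^2 - 7*b*w + 7*b - 49*w)/(b^3 + 14*b^2*w + 2*b^2 + 49*b*w^2 + 28*b*w + 98*w^2)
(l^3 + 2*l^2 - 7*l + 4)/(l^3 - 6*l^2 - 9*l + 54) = (l^3 + 2*l^2 - 7*l + 4)/(l^3 - 6*l^2 - 9*l + 54)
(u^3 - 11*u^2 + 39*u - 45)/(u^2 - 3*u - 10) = (u^2 - 6*u + 9)/(u + 2)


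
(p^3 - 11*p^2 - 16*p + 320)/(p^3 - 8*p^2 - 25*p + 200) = (p - 8)/(p - 5)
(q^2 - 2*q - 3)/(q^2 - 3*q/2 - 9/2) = 2*(q + 1)/(2*q + 3)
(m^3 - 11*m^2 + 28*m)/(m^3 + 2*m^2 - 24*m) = (m - 7)/(m + 6)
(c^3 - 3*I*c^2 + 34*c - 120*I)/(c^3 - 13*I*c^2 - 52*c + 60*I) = (c^2 + 2*I*c + 24)/(c^2 - 8*I*c - 12)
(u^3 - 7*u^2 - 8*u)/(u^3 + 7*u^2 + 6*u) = (u - 8)/(u + 6)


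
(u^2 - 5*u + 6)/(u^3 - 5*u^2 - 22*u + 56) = (u - 3)/(u^2 - 3*u - 28)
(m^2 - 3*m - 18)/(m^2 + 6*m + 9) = (m - 6)/(m + 3)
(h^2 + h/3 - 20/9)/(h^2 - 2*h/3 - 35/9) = (3*h - 4)/(3*h - 7)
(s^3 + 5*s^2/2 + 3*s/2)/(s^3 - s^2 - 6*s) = (s^2 + 5*s/2 + 3/2)/(s^2 - s - 6)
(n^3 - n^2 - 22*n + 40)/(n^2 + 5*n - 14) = (n^2 + n - 20)/(n + 7)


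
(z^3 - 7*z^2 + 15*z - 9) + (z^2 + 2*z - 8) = z^3 - 6*z^2 + 17*z - 17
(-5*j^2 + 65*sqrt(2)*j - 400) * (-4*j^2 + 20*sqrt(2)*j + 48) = 20*j^4 - 360*sqrt(2)*j^3 + 3960*j^2 - 4880*sqrt(2)*j - 19200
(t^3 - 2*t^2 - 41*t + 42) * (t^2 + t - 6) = t^5 - t^4 - 49*t^3 + 13*t^2 + 288*t - 252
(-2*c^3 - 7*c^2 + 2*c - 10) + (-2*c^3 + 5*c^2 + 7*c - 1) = -4*c^3 - 2*c^2 + 9*c - 11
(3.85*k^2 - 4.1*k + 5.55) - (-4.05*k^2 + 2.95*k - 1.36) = 7.9*k^2 - 7.05*k + 6.91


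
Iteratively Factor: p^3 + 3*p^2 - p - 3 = (p + 3)*(p^2 - 1) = (p - 1)*(p + 3)*(p + 1)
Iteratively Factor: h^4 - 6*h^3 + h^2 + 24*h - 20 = (h - 2)*(h^3 - 4*h^2 - 7*h + 10) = (h - 2)*(h + 2)*(h^2 - 6*h + 5) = (h - 5)*(h - 2)*(h + 2)*(h - 1)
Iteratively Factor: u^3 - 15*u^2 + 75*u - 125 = (u - 5)*(u^2 - 10*u + 25) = (u - 5)^2*(u - 5)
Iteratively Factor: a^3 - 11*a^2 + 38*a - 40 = (a - 5)*(a^2 - 6*a + 8) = (a - 5)*(a - 4)*(a - 2)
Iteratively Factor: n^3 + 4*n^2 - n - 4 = (n + 1)*(n^2 + 3*n - 4) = (n - 1)*(n + 1)*(n + 4)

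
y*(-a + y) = -a*y + y^2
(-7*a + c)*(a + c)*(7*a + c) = -49*a^3 - 49*a^2*c + a*c^2 + c^3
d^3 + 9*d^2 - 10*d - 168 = (d - 4)*(d + 6)*(d + 7)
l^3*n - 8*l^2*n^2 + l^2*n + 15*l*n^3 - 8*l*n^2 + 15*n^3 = (l - 5*n)*(l - 3*n)*(l*n + n)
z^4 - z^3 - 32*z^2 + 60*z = z*(z - 5)*(z - 2)*(z + 6)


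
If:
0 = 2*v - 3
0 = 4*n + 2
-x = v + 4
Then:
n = -1/2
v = 3/2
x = -11/2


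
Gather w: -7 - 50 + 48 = -9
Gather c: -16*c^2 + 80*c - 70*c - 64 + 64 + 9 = -16*c^2 + 10*c + 9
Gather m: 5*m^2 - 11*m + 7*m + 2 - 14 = 5*m^2 - 4*m - 12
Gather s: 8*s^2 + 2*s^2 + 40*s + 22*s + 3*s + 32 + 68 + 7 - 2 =10*s^2 + 65*s + 105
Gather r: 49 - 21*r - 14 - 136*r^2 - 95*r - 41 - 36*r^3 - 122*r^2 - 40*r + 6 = -36*r^3 - 258*r^2 - 156*r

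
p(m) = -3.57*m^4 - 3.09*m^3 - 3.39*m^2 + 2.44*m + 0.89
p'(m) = -14.28*m^3 - 9.27*m^2 - 6.78*m + 2.44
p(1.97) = -84.85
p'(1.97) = -156.07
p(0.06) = 1.02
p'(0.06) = 2.00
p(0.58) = 0.16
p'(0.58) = -7.40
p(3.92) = -1070.74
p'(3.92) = -1026.76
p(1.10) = -9.87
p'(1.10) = -35.24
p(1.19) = -13.37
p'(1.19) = -42.82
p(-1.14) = -7.75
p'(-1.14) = 19.28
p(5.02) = -2730.36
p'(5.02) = -2071.71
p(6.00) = -5400.67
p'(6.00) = -3456.44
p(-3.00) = -242.68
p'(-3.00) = 324.91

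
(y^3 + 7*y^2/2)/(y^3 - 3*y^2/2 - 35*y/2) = y/(y - 5)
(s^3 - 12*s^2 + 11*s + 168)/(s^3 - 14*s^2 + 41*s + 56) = (s + 3)/(s + 1)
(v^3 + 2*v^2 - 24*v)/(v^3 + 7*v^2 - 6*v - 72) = v*(v - 4)/(v^2 + v - 12)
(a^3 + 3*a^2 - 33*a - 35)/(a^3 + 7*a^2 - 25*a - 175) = (a + 1)/(a + 5)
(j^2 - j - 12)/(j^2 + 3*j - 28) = (j + 3)/(j + 7)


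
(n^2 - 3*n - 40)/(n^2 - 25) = (n - 8)/(n - 5)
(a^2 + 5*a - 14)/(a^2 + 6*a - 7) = (a - 2)/(a - 1)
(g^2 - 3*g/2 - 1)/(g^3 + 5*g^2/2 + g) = (g - 2)/(g*(g + 2))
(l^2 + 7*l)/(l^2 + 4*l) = (l + 7)/(l + 4)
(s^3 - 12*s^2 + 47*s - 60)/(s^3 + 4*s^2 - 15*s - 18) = (s^2 - 9*s + 20)/(s^2 + 7*s + 6)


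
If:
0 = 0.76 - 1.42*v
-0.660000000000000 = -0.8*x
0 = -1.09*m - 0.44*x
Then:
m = -0.33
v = 0.54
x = 0.82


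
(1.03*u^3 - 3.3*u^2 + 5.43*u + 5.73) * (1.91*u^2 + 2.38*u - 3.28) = 1.9673*u^5 - 3.8516*u^4 - 0.861099999999999*u^3 + 34.6917*u^2 - 4.173*u - 18.7944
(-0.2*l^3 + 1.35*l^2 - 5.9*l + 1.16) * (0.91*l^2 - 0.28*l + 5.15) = -0.182*l^5 + 1.2845*l^4 - 6.777*l^3 + 9.6601*l^2 - 30.7098*l + 5.974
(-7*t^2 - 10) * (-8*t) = 56*t^3 + 80*t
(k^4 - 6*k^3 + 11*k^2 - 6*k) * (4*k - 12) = 4*k^5 - 36*k^4 + 116*k^3 - 156*k^2 + 72*k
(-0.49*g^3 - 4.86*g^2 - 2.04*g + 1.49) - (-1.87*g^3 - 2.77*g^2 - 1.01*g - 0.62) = 1.38*g^3 - 2.09*g^2 - 1.03*g + 2.11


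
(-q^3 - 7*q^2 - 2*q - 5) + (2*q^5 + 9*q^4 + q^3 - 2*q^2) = 2*q^5 + 9*q^4 - 9*q^2 - 2*q - 5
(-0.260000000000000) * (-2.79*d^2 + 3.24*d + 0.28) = 0.7254*d^2 - 0.8424*d - 0.0728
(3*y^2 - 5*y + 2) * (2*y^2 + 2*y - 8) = 6*y^4 - 4*y^3 - 30*y^2 + 44*y - 16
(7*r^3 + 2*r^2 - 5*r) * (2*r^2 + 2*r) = 14*r^5 + 18*r^4 - 6*r^3 - 10*r^2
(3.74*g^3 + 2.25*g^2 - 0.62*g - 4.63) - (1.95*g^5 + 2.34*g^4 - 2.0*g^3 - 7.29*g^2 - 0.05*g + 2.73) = -1.95*g^5 - 2.34*g^4 + 5.74*g^3 + 9.54*g^2 - 0.57*g - 7.36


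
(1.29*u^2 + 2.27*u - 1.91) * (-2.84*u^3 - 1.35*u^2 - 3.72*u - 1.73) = -3.6636*u^5 - 8.1883*u^4 - 2.4389*u^3 - 8.0976*u^2 + 3.1781*u + 3.3043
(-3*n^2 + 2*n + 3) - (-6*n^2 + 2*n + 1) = 3*n^2 + 2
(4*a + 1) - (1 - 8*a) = 12*a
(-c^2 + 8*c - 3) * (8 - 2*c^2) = 2*c^4 - 16*c^3 - 2*c^2 + 64*c - 24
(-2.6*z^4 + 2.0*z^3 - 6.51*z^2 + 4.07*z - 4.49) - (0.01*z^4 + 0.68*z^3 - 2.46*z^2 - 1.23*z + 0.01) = -2.61*z^4 + 1.32*z^3 - 4.05*z^2 + 5.3*z - 4.5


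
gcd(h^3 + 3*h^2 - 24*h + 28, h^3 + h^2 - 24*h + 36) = h - 2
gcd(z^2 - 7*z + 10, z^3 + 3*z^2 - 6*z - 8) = z - 2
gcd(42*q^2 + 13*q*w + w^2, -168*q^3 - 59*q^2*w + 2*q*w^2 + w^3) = 7*q + w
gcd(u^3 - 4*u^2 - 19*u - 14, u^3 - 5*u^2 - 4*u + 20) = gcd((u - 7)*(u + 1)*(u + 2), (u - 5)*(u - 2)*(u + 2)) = u + 2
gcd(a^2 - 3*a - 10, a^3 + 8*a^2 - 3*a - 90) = 1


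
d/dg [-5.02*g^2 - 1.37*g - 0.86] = -10.04*g - 1.37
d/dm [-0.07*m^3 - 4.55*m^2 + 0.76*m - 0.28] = -0.21*m^2 - 9.1*m + 0.76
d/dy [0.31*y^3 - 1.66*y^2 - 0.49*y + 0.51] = 0.93*y^2 - 3.32*y - 0.49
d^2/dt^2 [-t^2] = -2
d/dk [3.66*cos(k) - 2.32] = -3.66*sin(k)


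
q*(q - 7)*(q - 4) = q^3 - 11*q^2 + 28*q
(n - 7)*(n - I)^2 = n^3 - 7*n^2 - 2*I*n^2 - n + 14*I*n + 7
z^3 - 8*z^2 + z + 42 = (z - 7)*(z - 3)*(z + 2)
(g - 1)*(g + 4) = g^2 + 3*g - 4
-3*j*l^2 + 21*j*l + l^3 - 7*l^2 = l*(-3*j + l)*(l - 7)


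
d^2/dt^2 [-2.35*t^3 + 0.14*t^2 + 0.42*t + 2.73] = 0.28 - 14.1*t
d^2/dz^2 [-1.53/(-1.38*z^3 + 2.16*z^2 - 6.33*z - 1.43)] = ((6.6096 - 12.6684*z)*(1.38*z^3 - 2.16*z^2 + 6.33*z + 1.43) + 1.53*(4.14*z^2 - 4.32*z + 6.33)*(8.28*z^2 - 8.64*z + 12.66))/(1.38*z^3 - 2.16*z^2 + 6.33*z + 1.43)^3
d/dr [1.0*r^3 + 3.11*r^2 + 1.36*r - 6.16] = 3.0*r^2 + 6.22*r + 1.36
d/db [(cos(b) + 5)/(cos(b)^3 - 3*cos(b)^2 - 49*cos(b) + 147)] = (-57*cos(b)/2 + 6*cos(2*b) + cos(3*b)/2 - 386)*sin(b)/(cos(b)^3 - 3*cos(b)^2 - 49*cos(b) + 147)^2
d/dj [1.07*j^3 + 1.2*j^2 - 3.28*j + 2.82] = 3.21*j^2 + 2.4*j - 3.28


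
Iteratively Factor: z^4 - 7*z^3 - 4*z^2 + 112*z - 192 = (z - 4)*(z^3 - 3*z^2 - 16*z + 48) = (z - 4)*(z - 3)*(z^2 - 16) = (z - 4)^2*(z - 3)*(z + 4)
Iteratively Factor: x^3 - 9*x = (x + 3)*(x^2 - 3*x) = x*(x + 3)*(x - 3)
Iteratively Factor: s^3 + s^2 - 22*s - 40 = (s - 5)*(s^2 + 6*s + 8) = (s - 5)*(s + 2)*(s + 4)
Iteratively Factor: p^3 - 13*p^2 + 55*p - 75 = (p - 3)*(p^2 - 10*p + 25) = (p - 5)*(p - 3)*(p - 5)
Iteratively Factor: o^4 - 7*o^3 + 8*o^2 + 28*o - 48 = (o - 3)*(o^3 - 4*o^2 - 4*o + 16) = (o - 4)*(o - 3)*(o^2 - 4) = (o - 4)*(o - 3)*(o - 2)*(o + 2)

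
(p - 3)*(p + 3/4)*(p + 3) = p^3 + 3*p^2/4 - 9*p - 27/4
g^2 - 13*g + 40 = (g - 8)*(g - 5)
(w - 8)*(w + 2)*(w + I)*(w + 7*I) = w^4 - 6*w^3 + 8*I*w^3 - 23*w^2 - 48*I*w^2 + 42*w - 128*I*w + 112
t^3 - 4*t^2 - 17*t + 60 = (t - 5)*(t - 3)*(t + 4)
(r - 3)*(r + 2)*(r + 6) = r^3 + 5*r^2 - 12*r - 36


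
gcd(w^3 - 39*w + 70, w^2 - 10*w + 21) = 1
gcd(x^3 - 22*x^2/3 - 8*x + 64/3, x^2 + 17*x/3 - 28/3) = x - 4/3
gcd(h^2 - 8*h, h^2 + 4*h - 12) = 1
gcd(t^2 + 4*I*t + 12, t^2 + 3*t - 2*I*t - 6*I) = t - 2*I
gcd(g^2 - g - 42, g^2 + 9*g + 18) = g + 6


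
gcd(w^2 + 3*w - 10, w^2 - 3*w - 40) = w + 5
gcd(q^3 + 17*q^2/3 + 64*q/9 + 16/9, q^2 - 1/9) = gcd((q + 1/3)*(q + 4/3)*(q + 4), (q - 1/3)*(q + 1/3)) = q + 1/3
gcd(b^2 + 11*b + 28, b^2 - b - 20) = b + 4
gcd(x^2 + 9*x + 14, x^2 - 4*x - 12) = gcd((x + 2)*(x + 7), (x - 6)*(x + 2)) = x + 2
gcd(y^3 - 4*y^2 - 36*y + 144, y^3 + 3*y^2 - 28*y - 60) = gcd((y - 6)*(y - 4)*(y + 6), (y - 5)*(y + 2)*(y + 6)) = y + 6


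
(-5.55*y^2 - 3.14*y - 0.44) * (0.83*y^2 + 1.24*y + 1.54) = -4.6065*y^4 - 9.4882*y^3 - 12.8058*y^2 - 5.3812*y - 0.6776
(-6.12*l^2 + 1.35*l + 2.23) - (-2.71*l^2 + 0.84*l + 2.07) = -3.41*l^2 + 0.51*l + 0.16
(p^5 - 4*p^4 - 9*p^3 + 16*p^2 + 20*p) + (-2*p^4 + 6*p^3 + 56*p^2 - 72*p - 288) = p^5 - 6*p^4 - 3*p^3 + 72*p^2 - 52*p - 288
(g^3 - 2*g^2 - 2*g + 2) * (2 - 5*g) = -5*g^4 + 12*g^3 + 6*g^2 - 14*g + 4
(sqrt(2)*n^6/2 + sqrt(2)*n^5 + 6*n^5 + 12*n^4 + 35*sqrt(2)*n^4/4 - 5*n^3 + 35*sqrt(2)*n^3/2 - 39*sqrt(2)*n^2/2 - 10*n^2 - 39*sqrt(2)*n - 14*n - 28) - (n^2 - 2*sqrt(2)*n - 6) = sqrt(2)*n^6/2 + sqrt(2)*n^5 + 6*n^5 + 12*n^4 + 35*sqrt(2)*n^4/4 - 5*n^3 + 35*sqrt(2)*n^3/2 - 39*sqrt(2)*n^2/2 - 11*n^2 - 37*sqrt(2)*n - 14*n - 22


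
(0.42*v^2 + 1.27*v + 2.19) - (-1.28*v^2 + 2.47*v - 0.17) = 1.7*v^2 - 1.2*v + 2.36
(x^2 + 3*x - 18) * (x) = x^3 + 3*x^2 - 18*x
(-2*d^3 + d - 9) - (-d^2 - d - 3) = -2*d^3 + d^2 + 2*d - 6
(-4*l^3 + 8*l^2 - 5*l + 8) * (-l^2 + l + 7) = 4*l^5 - 12*l^4 - 15*l^3 + 43*l^2 - 27*l + 56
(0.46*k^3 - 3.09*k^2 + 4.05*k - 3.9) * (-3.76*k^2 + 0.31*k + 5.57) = -1.7296*k^5 + 11.761*k^4 - 13.6237*k^3 - 1.2918*k^2 + 21.3495*k - 21.723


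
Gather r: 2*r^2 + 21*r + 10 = 2*r^2 + 21*r + 10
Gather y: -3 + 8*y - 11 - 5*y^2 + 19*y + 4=-5*y^2 + 27*y - 10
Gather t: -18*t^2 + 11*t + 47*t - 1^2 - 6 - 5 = -18*t^2 + 58*t - 12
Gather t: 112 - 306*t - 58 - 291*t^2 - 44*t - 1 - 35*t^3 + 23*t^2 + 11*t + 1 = -35*t^3 - 268*t^2 - 339*t + 54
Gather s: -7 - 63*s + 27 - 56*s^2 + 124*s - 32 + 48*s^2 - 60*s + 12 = -8*s^2 + s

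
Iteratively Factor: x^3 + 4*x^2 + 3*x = (x + 1)*(x^2 + 3*x) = (x + 1)*(x + 3)*(x)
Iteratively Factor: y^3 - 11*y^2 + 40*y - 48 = (y - 3)*(y^2 - 8*y + 16) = (y - 4)*(y - 3)*(y - 4)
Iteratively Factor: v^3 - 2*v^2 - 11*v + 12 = (v - 1)*(v^2 - v - 12) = (v - 4)*(v - 1)*(v + 3)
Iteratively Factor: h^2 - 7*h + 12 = (h - 4)*(h - 3)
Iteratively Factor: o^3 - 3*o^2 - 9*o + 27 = (o + 3)*(o^2 - 6*o + 9) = (o - 3)*(o + 3)*(o - 3)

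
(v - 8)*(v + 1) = v^2 - 7*v - 8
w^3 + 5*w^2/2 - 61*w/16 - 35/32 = (w - 5/4)*(w + 1/4)*(w + 7/2)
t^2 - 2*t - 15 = (t - 5)*(t + 3)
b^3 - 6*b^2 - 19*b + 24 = (b - 8)*(b - 1)*(b + 3)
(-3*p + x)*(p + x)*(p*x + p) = -3*p^3*x - 3*p^3 - 2*p^2*x^2 - 2*p^2*x + p*x^3 + p*x^2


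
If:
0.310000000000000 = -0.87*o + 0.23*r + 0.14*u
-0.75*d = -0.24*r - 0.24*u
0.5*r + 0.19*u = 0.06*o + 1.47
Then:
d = 0.200797720797721*u + 0.957492877492877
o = 0.0624406457739791*u + 0.434710351377018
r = 2.99216524216524 - 0.372507122507123*u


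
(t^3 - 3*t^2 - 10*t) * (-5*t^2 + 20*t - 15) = -5*t^5 + 35*t^4 - 25*t^3 - 155*t^2 + 150*t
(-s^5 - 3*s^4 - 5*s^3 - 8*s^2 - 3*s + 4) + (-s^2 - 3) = -s^5 - 3*s^4 - 5*s^3 - 9*s^2 - 3*s + 1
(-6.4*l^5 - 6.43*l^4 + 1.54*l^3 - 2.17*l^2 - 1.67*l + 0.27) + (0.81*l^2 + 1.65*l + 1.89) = -6.4*l^5 - 6.43*l^4 + 1.54*l^3 - 1.36*l^2 - 0.02*l + 2.16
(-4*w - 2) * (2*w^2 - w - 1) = -8*w^3 + 6*w + 2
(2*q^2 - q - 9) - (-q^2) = 3*q^2 - q - 9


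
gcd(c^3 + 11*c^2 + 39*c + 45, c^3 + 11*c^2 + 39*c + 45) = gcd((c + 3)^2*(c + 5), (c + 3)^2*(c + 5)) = c^3 + 11*c^2 + 39*c + 45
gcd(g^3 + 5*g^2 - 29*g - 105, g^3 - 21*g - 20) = g - 5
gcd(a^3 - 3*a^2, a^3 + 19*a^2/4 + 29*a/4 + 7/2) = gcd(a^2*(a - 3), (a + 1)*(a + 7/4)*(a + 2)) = 1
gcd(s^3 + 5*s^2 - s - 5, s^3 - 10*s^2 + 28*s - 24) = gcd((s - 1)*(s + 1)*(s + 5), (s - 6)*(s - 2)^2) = 1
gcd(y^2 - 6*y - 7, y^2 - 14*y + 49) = y - 7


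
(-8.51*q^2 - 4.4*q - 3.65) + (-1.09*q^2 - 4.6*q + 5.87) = -9.6*q^2 - 9.0*q + 2.22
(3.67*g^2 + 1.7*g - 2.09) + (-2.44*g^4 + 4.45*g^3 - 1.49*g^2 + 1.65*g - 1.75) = -2.44*g^4 + 4.45*g^3 + 2.18*g^2 + 3.35*g - 3.84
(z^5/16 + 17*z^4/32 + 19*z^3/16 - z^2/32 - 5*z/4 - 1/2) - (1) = z^5/16 + 17*z^4/32 + 19*z^3/16 - z^2/32 - 5*z/4 - 3/2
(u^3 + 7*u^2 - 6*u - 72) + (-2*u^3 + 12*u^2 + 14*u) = -u^3 + 19*u^2 + 8*u - 72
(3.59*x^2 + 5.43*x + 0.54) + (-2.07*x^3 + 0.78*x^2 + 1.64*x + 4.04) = -2.07*x^3 + 4.37*x^2 + 7.07*x + 4.58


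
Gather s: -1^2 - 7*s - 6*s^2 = -6*s^2 - 7*s - 1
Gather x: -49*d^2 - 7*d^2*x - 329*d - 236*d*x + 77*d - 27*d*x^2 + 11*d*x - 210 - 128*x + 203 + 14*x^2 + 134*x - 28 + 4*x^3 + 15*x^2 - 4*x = -49*d^2 - 252*d + 4*x^3 + x^2*(29 - 27*d) + x*(-7*d^2 - 225*d + 2) - 35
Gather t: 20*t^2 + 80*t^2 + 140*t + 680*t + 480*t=100*t^2 + 1300*t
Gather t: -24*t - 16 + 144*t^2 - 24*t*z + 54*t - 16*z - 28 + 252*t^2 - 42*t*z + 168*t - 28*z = 396*t^2 + t*(198 - 66*z) - 44*z - 44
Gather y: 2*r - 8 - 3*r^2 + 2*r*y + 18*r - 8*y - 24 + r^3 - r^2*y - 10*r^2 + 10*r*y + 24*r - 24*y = r^3 - 13*r^2 + 44*r + y*(-r^2 + 12*r - 32) - 32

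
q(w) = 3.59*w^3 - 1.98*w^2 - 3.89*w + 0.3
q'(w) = 10.77*w^2 - 3.96*w - 3.89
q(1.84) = 8.80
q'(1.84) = 25.29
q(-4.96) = -467.18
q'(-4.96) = 280.71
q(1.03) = -1.88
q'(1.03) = 3.46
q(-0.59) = 1.17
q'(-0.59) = 2.20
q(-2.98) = -100.70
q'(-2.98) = 103.55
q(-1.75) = -18.20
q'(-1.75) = 36.02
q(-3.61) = -180.36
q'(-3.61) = 150.76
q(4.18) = 211.64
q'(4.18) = 167.73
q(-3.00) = -102.78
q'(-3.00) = 104.92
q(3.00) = 67.74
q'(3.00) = 81.16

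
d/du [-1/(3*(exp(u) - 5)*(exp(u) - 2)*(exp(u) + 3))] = ((exp(u) - 5)*(exp(u) - 2) + (exp(u) - 5)*(exp(u) + 3) + (exp(u) - 2)*(exp(u) + 3))*exp(u)/(3*(exp(u) - 5)^2*(exp(u) - 2)^2*(exp(u) + 3)^2)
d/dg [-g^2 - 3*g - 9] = -2*g - 3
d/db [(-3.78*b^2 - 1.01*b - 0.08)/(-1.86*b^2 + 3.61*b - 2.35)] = (-15.5244*b^2 + 17.4684*b + 2.6623)/(3.4596*b^4 - 13.4292*b^3 + 21.7741*b^2 - 16.967*b + 5.5225)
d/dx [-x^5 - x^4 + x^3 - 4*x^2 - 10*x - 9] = -5*x^4 - 4*x^3 + 3*x^2 - 8*x - 10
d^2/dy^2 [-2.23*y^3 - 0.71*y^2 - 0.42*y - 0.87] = -13.38*y - 1.42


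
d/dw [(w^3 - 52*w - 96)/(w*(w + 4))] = (w^4 + 8*w^3 + 52*w^2 + 192*w + 384)/(w^2*(w^2 + 8*w + 16))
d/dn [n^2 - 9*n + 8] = 2*n - 9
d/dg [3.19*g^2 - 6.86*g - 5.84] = 6.38*g - 6.86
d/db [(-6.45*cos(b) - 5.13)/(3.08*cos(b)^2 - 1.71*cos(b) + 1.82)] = (-19.866*cos(b)^2 - 31.6008*cos(b) + 20.5113)*sin(b)/(9.4864*cos(b)^4 - 10.5336*cos(b)^3 + 14.1353*cos(b)^2 - 6.2244*cos(b) + 3.3124)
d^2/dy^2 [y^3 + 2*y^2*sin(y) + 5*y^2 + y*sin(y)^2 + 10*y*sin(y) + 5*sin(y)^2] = -2*y^2*sin(y) - 10*y*sin(y) + 8*y*cos(y) + 2*y*cos(2*y) + 6*y + 4*sin(y) + 2*sin(2*y) + 20*cos(y) + 10*cos(2*y) + 10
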